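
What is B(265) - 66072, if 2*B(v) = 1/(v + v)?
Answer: -70036319/1060 ≈ -66072.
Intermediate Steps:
B(v) = 1/(4*v) (B(v) = 1/(2*(v + v)) = 1/(2*((2*v))) = (1/(2*v))/2 = 1/(4*v))
B(265) - 66072 = (¼)/265 - 66072 = (¼)*(1/265) - 66072 = 1/1060 - 66072 = -70036319/1060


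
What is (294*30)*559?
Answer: 4930380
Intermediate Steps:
(294*30)*559 = 8820*559 = 4930380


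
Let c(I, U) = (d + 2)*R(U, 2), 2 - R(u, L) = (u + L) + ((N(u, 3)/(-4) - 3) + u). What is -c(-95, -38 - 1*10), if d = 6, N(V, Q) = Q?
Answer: -798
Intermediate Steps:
R(u, L) = 23/4 - L - 2*u (R(u, L) = 2 - ((u + L) + ((3/(-4) - 3) + u)) = 2 - ((L + u) + ((3*(-1/4) - 3) + u)) = 2 - ((L + u) + ((-3/4 - 3) + u)) = 2 - ((L + u) + (-15/4 + u)) = 2 - (-15/4 + L + 2*u) = 2 + (15/4 - L - 2*u) = 23/4 - L - 2*u)
c(I, U) = 30 - 16*U (c(I, U) = (6 + 2)*(23/4 - 1*2 - 2*U) = 8*(23/4 - 2 - 2*U) = 8*(15/4 - 2*U) = 30 - 16*U)
-c(-95, -38 - 1*10) = -(30 - 16*(-38 - 1*10)) = -(30 - 16*(-38 - 10)) = -(30 - 16*(-48)) = -(30 + 768) = -1*798 = -798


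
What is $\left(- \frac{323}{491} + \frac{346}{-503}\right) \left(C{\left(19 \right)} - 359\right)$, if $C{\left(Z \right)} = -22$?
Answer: $\frac{126627255}{246973} \approx 512.72$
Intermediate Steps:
$\left(- \frac{323}{491} + \frac{346}{-503}\right) \left(C{\left(19 \right)} - 359\right) = \left(- \frac{323}{491} + \frac{346}{-503}\right) \left(-22 - 359\right) = \left(\left(-323\right) \frac{1}{491} + 346 \left(- \frac{1}{503}\right)\right) \left(-381\right) = \left(- \frac{323}{491} - \frac{346}{503}\right) \left(-381\right) = \left(- \frac{332355}{246973}\right) \left(-381\right) = \frac{126627255}{246973}$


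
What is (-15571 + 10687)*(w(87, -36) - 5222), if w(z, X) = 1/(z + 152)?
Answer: 6095510388/239 ≈ 2.5504e+7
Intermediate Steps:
w(z, X) = 1/(152 + z)
(-15571 + 10687)*(w(87, -36) - 5222) = (-15571 + 10687)*(1/(152 + 87) - 5222) = -4884*(1/239 - 5222) = -4884*(-1248057/239) = 6095510388/239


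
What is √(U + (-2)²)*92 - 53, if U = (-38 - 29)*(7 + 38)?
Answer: -53 + 92*I*√3011 ≈ -53.0 + 5048.3*I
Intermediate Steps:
U = -3015 (U = -67*45 = -3015)
√(U + (-2)²)*92 - 53 = √(-3015 + (-2)²)*92 - 53 = √(-3015 + 4)*92 - 53 = √(-3011)*92 - 53 = (I*√3011)*92 - 53 = 92*I*√3011 - 53 = -53 + 92*I*√3011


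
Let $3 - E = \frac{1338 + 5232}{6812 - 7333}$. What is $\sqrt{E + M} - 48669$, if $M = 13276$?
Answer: $-48669 + \frac{\sqrt{3607888009}}{521} \approx -48554.0$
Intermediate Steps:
$E = \frac{8133}{521}$ ($E = 3 - \frac{1338 + 5232}{6812 - 7333} = 3 - \frac{6570}{-521} = 3 - 6570 \left(- \frac{1}{521}\right) = 3 - - \frac{6570}{521} = 3 + \frac{6570}{521} = \frac{8133}{521} \approx 15.61$)
$\sqrt{E + M} - 48669 = \sqrt{\frac{8133}{521} + 13276} - 48669 = \sqrt{\frac{6924929}{521}} - 48669 = \frac{\sqrt{3607888009}}{521} - 48669 = -48669 + \frac{\sqrt{3607888009}}{521}$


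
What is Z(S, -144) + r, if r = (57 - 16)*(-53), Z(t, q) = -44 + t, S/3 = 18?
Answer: -2163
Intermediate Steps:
S = 54 (S = 3*18 = 54)
r = -2173 (r = 41*(-53) = -2173)
Z(S, -144) + r = (-44 + 54) - 2173 = 10 - 2173 = -2163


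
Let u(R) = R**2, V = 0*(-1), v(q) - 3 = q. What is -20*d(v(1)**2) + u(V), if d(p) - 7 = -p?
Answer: 180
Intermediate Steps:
v(q) = 3 + q
V = 0
d(p) = 7 - p
-20*d(v(1)**2) + u(V) = -20*(7 - (3 + 1)**2) + 0**2 = -20*(7 - 1*4**2) + 0 = -20*(7 - 1*16) + 0 = -20*(7 - 16) + 0 = -20*(-9) + 0 = 180 + 0 = 180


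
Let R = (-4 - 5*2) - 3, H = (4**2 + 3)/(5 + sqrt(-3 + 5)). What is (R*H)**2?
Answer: 2816883/529 - 1043290*sqrt(2)/529 ≈ 2535.8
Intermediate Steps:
H = 19/(5 + sqrt(2)) (H = (16 + 3)/(5 + sqrt(2)) = 19/(5 + sqrt(2)) ≈ 2.9622)
R = -17 (R = (-4 - 10) - 3 = -14 - 3 = -17)
(R*H)**2 = (-17*(95/23 - 19*sqrt(2)/23))**2 = (-1615/23 + 323*sqrt(2)/23)**2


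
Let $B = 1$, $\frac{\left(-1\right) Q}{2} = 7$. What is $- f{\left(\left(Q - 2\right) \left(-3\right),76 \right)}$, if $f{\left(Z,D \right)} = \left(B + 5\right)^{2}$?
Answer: $-36$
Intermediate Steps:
$Q = -14$ ($Q = \left(-2\right) 7 = -14$)
$f{\left(Z,D \right)} = 36$ ($f{\left(Z,D \right)} = \left(1 + 5\right)^{2} = 6^{2} = 36$)
$- f{\left(\left(Q - 2\right) \left(-3\right),76 \right)} = \left(-1\right) 36 = -36$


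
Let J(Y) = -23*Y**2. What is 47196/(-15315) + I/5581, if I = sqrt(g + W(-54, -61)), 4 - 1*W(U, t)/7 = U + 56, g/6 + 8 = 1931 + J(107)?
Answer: -15732/5105 + I*sqrt(1568410)/5581 ≈ -3.0817 + 0.2244*I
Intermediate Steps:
g = -1568424 (g = -48 + 6*(1931 - 23*107**2) = -48 + 6*(1931 - 23*11449) = -48 + 6*(1931 - 263327) = -48 + 6*(-261396) = -48 - 1568376 = -1568424)
W(U, t) = -364 - 7*U (W(U, t) = 28 - 7*(U + 56) = 28 - 7*(56 + U) = 28 + (-392 - 7*U) = -364 - 7*U)
I = I*sqrt(1568410) (I = sqrt(-1568424 + (-364 - 7*(-54))) = sqrt(-1568424 + (-364 + 378)) = sqrt(-1568424 + 14) = sqrt(-1568410) = I*sqrt(1568410) ≈ 1252.4*I)
47196/(-15315) + I/5581 = 47196/(-15315) + (I*sqrt(1568410))/5581 = 47196*(-1/15315) + (I*sqrt(1568410))*(1/5581) = -15732/5105 + I*sqrt(1568410)/5581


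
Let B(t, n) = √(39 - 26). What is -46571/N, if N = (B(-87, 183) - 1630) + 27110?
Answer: -91279160/49940799 + 46571*√13/649230387 ≈ -1.8275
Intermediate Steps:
B(t, n) = √13
N = 25480 + √13 (N = (√13 - 1630) + 27110 = (-1630 + √13) + 27110 = 25480 + √13 ≈ 25484.)
-46571/N = -46571/(25480 + √13)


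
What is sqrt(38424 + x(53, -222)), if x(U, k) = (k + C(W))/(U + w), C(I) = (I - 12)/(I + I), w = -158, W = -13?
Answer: sqrt(5844610590)/390 ≈ 196.03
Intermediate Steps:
C(I) = (-12 + I)/(2*I) (C(I) = (-12 + I)/((2*I)) = (-12 + I)*(1/(2*I)) = (-12 + I)/(2*I))
x(U, k) = (25/26 + k)/(-158 + U) (x(U, k) = (k + (1/2)*(-12 - 13)/(-13))/(U - 158) = (k + (1/2)*(-1/13)*(-25))/(-158 + U) = (k + 25/26)/(-158 + U) = (25/26 + k)/(-158 + U))
sqrt(38424 + x(53, -222)) = sqrt(38424 + (25/26 - 222)/(-158 + 53)) = sqrt(38424 - 5747/26/(-105)) = sqrt(38424 - 1/105*(-5747/26)) = sqrt(38424 + 821/390) = sqrt(14986181/390) = sqrt(5844610590)/390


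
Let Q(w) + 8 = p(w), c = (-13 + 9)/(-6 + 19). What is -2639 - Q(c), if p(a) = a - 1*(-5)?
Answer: -34264/13 ≈ -2635.7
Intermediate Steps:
p(a) = 5 + a (p(a) = a + 5 = 5 + a)
c = -4/13 ≈ -0.30769
Q(w) = -3 + w (Q(w) = -8 + (5 + w) = -3 + w)
-2639 - Q(c) = -2639 - (-3 - 4/13) = -2639 - 1*(-43/13) = -2639 + 43/13 = -34264/13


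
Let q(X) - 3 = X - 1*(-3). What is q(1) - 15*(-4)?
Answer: 67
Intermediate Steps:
q(X) = 6 + X (q(X) = 3 + (X - 1*(-3)) = 3 + (X + 3) = 3 + (3 + X) = 6 + X)
q(1) - 15*(-4) = (6 + 1) - 15*(-4) = 7 + 60 = 67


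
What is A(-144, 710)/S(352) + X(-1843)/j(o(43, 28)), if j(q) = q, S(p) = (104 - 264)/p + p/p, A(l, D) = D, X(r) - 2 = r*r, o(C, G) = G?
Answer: 10299293/84 ≈ 1.2261e+5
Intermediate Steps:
X(r) = 2 + r² (X(r) = 2 + r*r = 2 + r²)
S(p) = 1 - 160/p (S(p) = -160/p + 1 = 1 - 160/p)
A(-144, 710)/S(352) + X(-1843)/j(o(43, 28)) = 710/(((-160 + 352)/352)) + (2 + (-1843)²)/28 = 710/(((1/352)*192)) + (2 + 3396649)*(1/28) = 710/(6/11) + 3396651*(1/28) = 710*(11/6) + 3396651/28 = 3905/3 + 3396651/28 = 10299293/84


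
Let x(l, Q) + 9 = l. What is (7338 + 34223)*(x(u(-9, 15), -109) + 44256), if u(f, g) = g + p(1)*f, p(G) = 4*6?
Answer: 1830595806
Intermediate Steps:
p(G) = 24
u(f, g) = g + 24*f
x(l, Q) = -9 + l
(7338 + 34223)*(x(u(-9, 15), -109) + 44256) = (7338 + 34223)*((-9 + (15 + 24*(-9))) + 44256) = 41561*((-9 + (15 - 216)) + 44256) = 41561*((-9 - 201) + 44256) = 41561*(-210 + 44256) = 41561*44046 = 1830595806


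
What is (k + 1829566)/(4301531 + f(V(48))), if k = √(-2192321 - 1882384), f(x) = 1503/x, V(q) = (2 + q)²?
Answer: 4573915000/10753829003 + 22500*I*√50305/10753829003 ≈ 0.42533 + 0.00046927*I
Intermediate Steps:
k = 9*I*√50305 (k = √(-4074705) = 9*I*√50305 ≈ 2018.6*I)
(k + 1829566)/(4301531 + f(V(48))) = (9*I*√50305 + 1829566)/(4301531 + 1503/((2 + 48)²)) = (1829566 + 9*I*√50305)/(4301531 + 1503/(50²)) = (1829566 + 9*I*√50305)/(4301531 + 1503/2500) = (1829566 + 9*I*√50305)/(10753829003/2500) = (1829566 + 9*I*√50305)*(2500/10753829003) = 4573915000/10753829003 + 22500*I*√50305/10753829003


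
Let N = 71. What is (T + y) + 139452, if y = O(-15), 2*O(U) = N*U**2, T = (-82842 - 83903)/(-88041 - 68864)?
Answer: 9253664597/62762 ≈ 1.4744e+5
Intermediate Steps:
T = 33349/31381 (T = -166745/(-156905) = -166745*(-1/156905) = 33349/31381 ≈ 1.0627)
O(U) = 71*U**2/2 (O(U) = (71*U**2)/2 = 71*U**2/2)
y = 15975/2 (y = (71/2)*(-15)**2 = (71/2)*225 = 15975/2 ≈ 7987.5)
(T + y) + 139452 = (33349/31381 + 15975/2) + 139452 = 501378173/62762 + 139452 = 9253664597/62762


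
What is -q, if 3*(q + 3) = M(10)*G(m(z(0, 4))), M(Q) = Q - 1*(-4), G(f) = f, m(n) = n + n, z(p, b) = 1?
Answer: -19/3 ≈ -6.3333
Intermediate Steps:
m(n) = 2*n
M(Q) = 4 + Q (M(Q) = Q + 4 = 4 + Q)
q = 19/3 (q = -3 + ((4 + 10)*(2*1))/3 = -3 + (14*2)/3 = -3 + (1/3)*28 = -3 + 28/3 = 19/3 ≈ 6.3333)
-q = -1*19/3 = -19/3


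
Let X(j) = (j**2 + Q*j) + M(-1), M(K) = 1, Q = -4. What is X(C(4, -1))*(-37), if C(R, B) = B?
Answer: -222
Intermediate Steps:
X(j) = 1 + j**2 - 4*j (X(j) = (j**2 - 4*j) + 1 = 1 + j**2 - 4*j)
X(C(4, -1))*(-37) = (1 + (-1)**2 - 4*(-1))*(-37) = (1 + 1 + 4)*(-37) = 6*(-37) = -222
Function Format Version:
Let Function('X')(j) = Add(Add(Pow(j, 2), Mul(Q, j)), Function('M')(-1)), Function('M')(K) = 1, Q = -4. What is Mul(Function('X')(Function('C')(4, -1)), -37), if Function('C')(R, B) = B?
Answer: -222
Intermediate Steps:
Function('X')(j) = Add(1, Pow(j, 2), Mul(-4, j)) (Function('X')(j) = Add(Add(Pow(j, 2), Mul(-4, j)), 1) = Add(1, Pow(j, 2), Mul(-4, j)))
Mul(Function('X')(Function('C')(4, -1)), -37) = Mul(Add(1, Pow(-1, 2), Mul(-4, -1)), -37) = Mul(Add(1, 1, 4), -37) = Mul(6, -37) = -222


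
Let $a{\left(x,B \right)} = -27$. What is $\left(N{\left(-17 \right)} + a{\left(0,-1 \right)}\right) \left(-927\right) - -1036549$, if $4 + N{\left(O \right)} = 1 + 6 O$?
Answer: $1158913$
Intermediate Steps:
$N{\left(O \right)} = -3 + 6 O$ ($N{\left(O \right)} = -4 + \left(1 + 6 O\right) = -3 + 6 O$)
$\left(N{\left(-17 \right)} + a{\left(0,-1 \right)}\right) \left(-927\right) - -1036549 = \left(\left(-3 + 6 \left(-17\right)\right) - 27\right) \left(-927\right) - -1036549 = \left(\left(-3 - 102\right) - 27\right) \left(-927\right) + 1036549 = \left(-105 - 27\right) \left(-927\right) + 1036549 = \left(-132\right) \left(-927\right) + 1036549 = 122364 + 1036549 = 1158913$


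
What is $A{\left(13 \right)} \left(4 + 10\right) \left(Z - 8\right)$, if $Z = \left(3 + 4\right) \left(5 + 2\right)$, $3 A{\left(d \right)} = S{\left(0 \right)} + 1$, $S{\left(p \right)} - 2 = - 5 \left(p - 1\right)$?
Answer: $\frac{4592}{3} \approx 1530.7$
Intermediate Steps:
$S{\left(p \right)} = 7 - 5 p$ ($S{\left(p \right)} = 2 - 5 \left(p - 1\right) = 2 - 5 \left(-1 + p\right) = 2 - \left(-5 + 5 p\right) = 7 - 5 p$)
$A{\left(d \right)} = \frac{8}{3}$ ($A{\left(d \right)} = \frac{\left(7 - 0\right) + 1}{3} = \frac{\left(7 + 0\right) + 1}{3} = \frac{7 + 1}{3} = \frac{1}{3} \cdot 8 = \frac{8}{3}$)
$Z = 49$ ($Z = 7 \cdot 7 = 49$)
$A{\left(13 \right)} \left(4 + 10\right) \left(Z - 8\right) = \frac{8 \left(4 + 10\right) \left(49 - 8\right)}{3} = \frac{8 \cdot 14 \cdot 41}{3} = \frac{8}{3} \cdot 574 = \frac{4592}{3}$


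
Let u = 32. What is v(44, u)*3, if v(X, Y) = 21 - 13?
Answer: 24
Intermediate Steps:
v(X, Y) = 8
v(44, u)*3 = 8*3 = 24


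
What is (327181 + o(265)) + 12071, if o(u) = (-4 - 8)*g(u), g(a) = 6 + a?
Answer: 336000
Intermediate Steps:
o(u) = -72 - 12*u (o(u) = (-4 - 8)*(6 + u) = -12*(6 + u) = -72 - 12*u)
(327181 + o(265)) + 12071 = (327181 + (-72 - 12*265)) + 12071 = (327181 + (-72 - 3180)) + 12071 = (327181 - 3252) + 12071 = 323929 + 12071 = 336000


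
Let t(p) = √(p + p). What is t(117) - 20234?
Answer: -20234 + 3*√26 ≈ -20219.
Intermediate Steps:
t(p) = √2*√p (t(p) = √(2*p) = √2*√p)
t(117) - 20234 = √2*√117 - 20234 = √2*(3*√13) - 20234 = 3*√26 - 20234 = -20234 + 3*√26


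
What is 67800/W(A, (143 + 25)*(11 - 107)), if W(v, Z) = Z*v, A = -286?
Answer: 2825/192192 ≈ 0.014699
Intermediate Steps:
67800/W(A, (143 + 25)*(11 - 107)) = 67800/((((143 + 25)*(11 - 107))*(-286))) = 67800/(((168*(-96))*(-286))) = 67800/((-16128*(-286))) = 67800/4612608 = 67800*(1/4612608) = 2825/192192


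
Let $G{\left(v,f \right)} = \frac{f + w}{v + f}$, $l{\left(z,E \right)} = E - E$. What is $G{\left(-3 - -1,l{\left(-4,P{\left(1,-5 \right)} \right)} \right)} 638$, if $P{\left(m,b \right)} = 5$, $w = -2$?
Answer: $638$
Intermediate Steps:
$l{\left(z,E \right)} = 0$
$G{\left(v,f \right)} = \frac{-2 + f}{f + v}$ ($G{\left(v,f \right)} = \frac{f - 2}{v + f} = \frac{-2 + f}{f + v}$)
$G{\left(-3 - -1,l{\left(-4,P{\left(1,-5 \right)} \right)} \right)} 638 = \frac{-2 + 0}{0 - 2} \cdot 638 = \frac{1}{0 + \left(-3 + 1\right)} \left(-2\right) 638 = \frac{1}{0 - 2} \left(-2\right) 638 = \frac{1}{-2} \left(-2\right) 638 = \left(- \frac{1}{2}\right) \left(-2\right) 638 = 1 \cdot 638 = 638$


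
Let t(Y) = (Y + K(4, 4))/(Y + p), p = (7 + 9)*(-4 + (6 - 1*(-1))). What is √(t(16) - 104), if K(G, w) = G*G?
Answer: 3*I*√46/2 ≈ 10.173*I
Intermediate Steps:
p = 48 (p = 16*(-4 + (6 + 1)) = 16*(-4 + 7) = 16*3 = 48)
K(G, w) = G²
t(Y) = (16 + Y)/(48 + Y) (t(Y) = (Y + 4²)/(Y + 48) = (Y + 16)/(48 + Y) = (16 + Y)/(48 + Y))
√(t(16) - 104) = √((16 + 16)/(48 + 16) - 104) = √(32/64 - 104) = √((1/64)*32 - 104) = √(½ - 104) = √(-207/2) = 3*I*√46/2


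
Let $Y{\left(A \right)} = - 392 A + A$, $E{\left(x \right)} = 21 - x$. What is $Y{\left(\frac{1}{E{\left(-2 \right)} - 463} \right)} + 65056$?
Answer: $\frac{28625031}{440} \approx 65057.0$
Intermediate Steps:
$Y{\left(A \right)} = - 391 A$
$Y{\left(\frac{1}{E{\left(-2 \right)} - 463} \right)} + 65056 = - \frac{391}{\left(21 - -2\right) - 463} + 65056 = - \frac{391}{\left(21 + 2\right) - 463} + 65056 = - \frac{391}{23 - 463} + 65056 = - \frac{391}{-440} + 65056 = \left(-391\right) \left(- \frac{1}{440}\right) + 65056 = \frac{391}{440} + 65056 = \frac{28625031}{440}$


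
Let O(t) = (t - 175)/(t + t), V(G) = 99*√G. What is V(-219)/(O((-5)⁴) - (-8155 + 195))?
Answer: 2475*I*√219/199009 ≈ 0.18405*I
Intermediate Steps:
O(t) = (-175 + t)/(2*t) (O(t) = (-175 + t)/((2*t)) = (-175 + t)*(1/(2*t)) = (-175 + t)/(2*t))
V(-219)/(O((-5)⁴) - (-8155 + 195)) = (99*√(-219))/((-175 + (-5)⁴)/(2*((-5)⁴)) - (-8155 + 195)) = (99*(I*√219))/((½)*(-175 + 625)/625 - 1*(-7960)) = (99*I*√219)/((½)*(1/625)*450 + 7960) = (99*I*√219)/(9/25 + 7960) = (99*I*√219)/(199009/25) = (99*I*√219)*(25/199009) = 2475*I*√219/199009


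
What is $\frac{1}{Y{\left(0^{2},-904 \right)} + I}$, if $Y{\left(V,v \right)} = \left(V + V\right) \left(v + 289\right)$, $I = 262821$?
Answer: $\frac{1}{262821} \approx 3.8049 \cdot 10^{-6}$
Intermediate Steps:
$Y{\left(V,v \right)} = 2 V \left(289 + v\right)$
$\frac{1}{Y{\left(0^{2},-904 \right)} + I} = \frac{1}{2 \cdot 0^{2} \left(289 - 904\right) + 262821} = \frac{1}{2 \cdot 0 \left(-615\right) + 262821} = \frac{1}{0 + 262821} = \frac{1}{262821}$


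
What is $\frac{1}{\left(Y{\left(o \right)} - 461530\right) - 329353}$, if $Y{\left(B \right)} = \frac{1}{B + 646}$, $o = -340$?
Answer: $- \frac{306}{242010197} \approx -1.2644 \cdot 10^{-6}$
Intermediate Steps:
$Y{\left(B \right)} = \frac{1}{646 + B}$
$\frac{1}{\left(Y{\left(o \right)} - 461530\right) - 329353} = \frac{1}{\left(\frac{1}{646 - 340} - 461530\right) - 329353} = \frac{1}{\left(\frac{1}{306} - 461530\right) - 329353} = \frac{1}{- \frac{141228179}{306} - 329353} = \frac{1}{- \frac{242010197}{306}} = - \frac{306}{242010197}$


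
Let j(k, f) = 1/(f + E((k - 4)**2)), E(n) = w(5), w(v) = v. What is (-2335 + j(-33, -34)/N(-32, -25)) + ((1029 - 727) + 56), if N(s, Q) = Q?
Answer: -1433324/725 ≈ -1977.0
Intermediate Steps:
E(n) = 5
j(k, f) = 1/(5 + f) (j(k, f) = 1/(f + 5) = 1/(5 + f))
(-2335 + j(-33, -34)/N(-32, -25)) + ((1029 - 727) + 56) = (-2335 + 1/((5 - 34)*(-25))) + ((1029 - 727) + 56) = (-2335 - 1/25/(-29)) + (302 + 56) = (-2335 - 1/29*(-1/25)) + 358 = (-2335 + 1/725) + 358 = -1692874/725 + 358 = -1433324/725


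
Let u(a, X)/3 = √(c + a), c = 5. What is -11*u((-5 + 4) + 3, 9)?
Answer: -33*√7 ≈ -87.310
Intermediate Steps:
u(a, X) = 3*√(5 + a)
-11*u((-5 + 4) + 3, 9) = -33*√(5 + ((-5 + 4) + 3)) = -33*√(5 + (-1 + 3)) = -33*√(5 + 2) = -33*√7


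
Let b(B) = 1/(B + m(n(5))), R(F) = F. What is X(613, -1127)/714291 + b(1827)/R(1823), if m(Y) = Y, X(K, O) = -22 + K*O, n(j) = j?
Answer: -769110905079/795181122392 ≈ -0.96721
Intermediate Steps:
b(B) = 1/(5 + B) (b(B) = 1/(B + 5) = 1/(5 + B))
X(613, -1127)/714291 + b(1827)/R(1823) = (-22 + 613*(-1127))/714291 + 1/((5 + 1827)*1823) = (-22 - 690851)*(1/714291) + (1/1823)/1832 = -690873*1/714291 + (1/1832)*(1/1823) = -230291/238097 + 1/3339736 = -769110905079/795181122392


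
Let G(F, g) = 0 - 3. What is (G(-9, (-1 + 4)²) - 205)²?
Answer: 43264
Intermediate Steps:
G(F, g) = -3
(G(-9, (-1 + 4)²) - 205)² = (-3 - 205)² = (-208)² = 43264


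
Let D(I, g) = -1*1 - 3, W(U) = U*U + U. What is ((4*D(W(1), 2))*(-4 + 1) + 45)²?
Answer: 8649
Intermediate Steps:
W(U) = U + U² (W(U) = U² + U = U + U²)
D(I, g) = -4 (D(I, g) = -1 - 3 = -4)
((4*D(W(1), 2))*(-4 + 1) + 45)² = ((4*(-4))*(-4 + 1) + 45)² = (-16*(-3) + 45)² = (48 + 45)² = 93² = 8649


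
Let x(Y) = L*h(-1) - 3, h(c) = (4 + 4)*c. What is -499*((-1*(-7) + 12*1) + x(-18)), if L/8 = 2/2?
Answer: 23952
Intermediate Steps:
h(c) = 8*c
L = 8 (L = 8*(2/2) = 8*(2*(½)) = 8*1 = 8)
x(Y) = -67 (x(Y) = 8*(8*(-1)) - 3 = 8*(-8) - 3 = -64 - 3 = -67)
-499*((-1*(-7) + 12*1) + x(-18)) = -499*((-1*(-7) + 12*1) - 67) = -499*((7 + 12) - 67) = -499*(19 - 67) = -499*(-48) = 23952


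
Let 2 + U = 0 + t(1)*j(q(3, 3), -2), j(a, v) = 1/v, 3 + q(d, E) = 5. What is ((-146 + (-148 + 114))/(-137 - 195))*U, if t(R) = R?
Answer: -225/166 ≈ -1.3554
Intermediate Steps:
q(d, E) = 2 (q(d, E) = -3 + 5 = 2)
U = -5/2 (U = -2 + (0 + 1/(-2)) = -2 + (0 + 1*(-½)) = -2 + (0 - ½) = -2 - ½ = -5/2 ≈ -2.5000)
((-146 + (-148 + 114))/(-137 - 195))*U = ((-146 + (-148 + 114))/(-137 - 195))*(-5/2) = ((-146 - 34)/(-332))*(-5/2) = -180*(-1/332)*(-5/2) = (45/83)*(-5/2) = -225/166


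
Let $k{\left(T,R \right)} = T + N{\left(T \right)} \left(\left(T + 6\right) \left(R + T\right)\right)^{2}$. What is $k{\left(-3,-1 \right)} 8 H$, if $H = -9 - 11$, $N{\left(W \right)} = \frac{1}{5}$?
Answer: $-4128$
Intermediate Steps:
$N{\left(W \right)} = \frac{1}{5}$
$k{\left(T,R \right)} = T + \frac{\left(6 + T\right)^{2} \left(R + T\right)^{2}}{5}$ ($k{\left(T,R \right)} = T + \frac{\left(\left(T + 6\right) \left(R + T\right)\right)^{2}}{5} = T + \frac{\left(\left(6 + T\right) \left(R + T\right)\right)^{2}}{5} = T + \frac{\left(6 + T\right)^{2} \left(R + T\right)^{2}}{5}$)
$H = -20$ ($H = -9 - 11 = -20$)
$k{\left(-3,-1 \right)} 8 H = \left(-3 + \frac{\left(6 - 3\right)^{2} \left(-1 - 3\right)^{2}}{5}\right) 8 \left(-20\right) = \left(-3 + \frac{3^{2} \left(-4\right)^{2}}{5}\right) 8 \left(-20\right) = \left(-3 + \frac{1}{5} \cdot 9 \cdot 16\right) 8 \left(-20\right) = \left(-3 + \frac{144}{5}\right) 8 \left(-20\right) = \frac{129}{5} \cdot 8 \left(-20\right) = \frac{1032}{5} \left(-20\right) = -4128$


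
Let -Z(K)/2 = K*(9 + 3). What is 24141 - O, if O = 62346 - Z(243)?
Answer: -44037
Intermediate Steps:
Z(K) = -24*K (Z(K) = -2*K*(9 + 3) = -2*K*12 = -24*K)
O = 68178 (O = 62346 - (-24)*243 = 62346 - 1*(-5832) = 62346 + 5832 = 68178)
24141 - O = 24141 - 1*68178 = 24141 - 68178 = -44037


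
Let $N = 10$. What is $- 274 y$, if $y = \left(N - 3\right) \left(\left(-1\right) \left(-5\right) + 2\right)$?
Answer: $-13426$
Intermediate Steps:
$y = 49$ ($y = \left(10 - 3\right) \left(\left(-1\right) \left(-5\right) + 2\right) = 7 \left(5 + 2\right) = 7 \cdot 7 = 49$)
$- 274 y = \left(-274\right) 49 = -13426$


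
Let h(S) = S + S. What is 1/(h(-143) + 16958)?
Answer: 1/16672 ≈ 5.9981e-5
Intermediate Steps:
h(S) = 2*S
1/(h(-143) + 16958) = 1/(2*(-143) + 16958) = 1/(-286 + 16958) = 1/16672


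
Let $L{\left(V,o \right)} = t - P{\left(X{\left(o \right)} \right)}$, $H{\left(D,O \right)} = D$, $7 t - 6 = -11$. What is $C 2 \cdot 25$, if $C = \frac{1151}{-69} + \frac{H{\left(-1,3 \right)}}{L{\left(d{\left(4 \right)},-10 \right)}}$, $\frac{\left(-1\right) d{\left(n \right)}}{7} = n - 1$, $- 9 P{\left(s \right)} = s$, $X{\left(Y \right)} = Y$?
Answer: $- \frac{2420}{3} \approx -806.67$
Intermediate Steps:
$P{\left(s \right)} = - \frac{s}{9}$
$t = - \frac{5}{7}$ ($t = \frac{6}{7} + \frac{1}{7} \left(-11\right) = \frac{6}{7} - \frac{11}{7} = - \frac{5}{7} \approx -0.71429$)
$d{\left(n \right)} = 7 - 7 n$ ($d{\left(n \right)} = - 7 \left(n - 1\right) = - 7 \left(-1 + n\right) = 7 - 7 n$)
$L{\left(V,o \right)} = - \frac{5}{7} + \frac{o}{9}$ ($L{\left(V,o \right)} = - \frac{5}{7} - - \frac{o}{9} = - \frac{5}{7} + \frac{o}{9}$)
$C = - \frac{242}{15}$ ($C = \frac{1151}{-69} - \frac{1}{- \frac{5}{7} + \frac{1}{9} \left(-10\right)} = 1151 \left(- \frac{1}{69}\right) - \frac{1}{- \frac{5}{7} - \frac{10}{9}} = - \frac{1151}{69} - \frac{1}{- \frac{115}{63}} = - \frac{1151}{69} - - \frac{63}{115} = - \frac{1151}{69} + \frac{63}{115} = - \frac{242}{15} \approx -16.133$)
$C 2 \cdot 25 = - \frac{242 \cdot 2 \cdot 25}{15} = \left(- \frac{242}{15}\right) 50 = - \frac{2420}{3}$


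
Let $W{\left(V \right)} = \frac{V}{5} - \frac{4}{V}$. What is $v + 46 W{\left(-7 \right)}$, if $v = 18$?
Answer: $- \frac{704}{35} \approx -20.114$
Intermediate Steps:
$W{\left(V \right)} = - \frac{4}{V} + \frac{V}{5}$ ($W{\left(V \right)} = V \frac{1}{5} - \frac{4}{V} = \frac{V}{5} - \frac{4}{V} = - \frac{4}{V} + \frac{V}{5}$)
$v + 46 W{\left(-7 \right)} = 18 + 46 \left(- \frac{4}{-7} + \frac{1}{5} \left(-7\right)\right) = 18 + 46 \left(\left(-4\right) \left(- \frac{1}{7}\right) - \frac{7}{5}\right) = 18 + 46 \left(\frac{4}{7} - \frac{7}{5}\right) = 18 + 46 \left(- \frac{29}{35}\right) = 18 - \frac{1334}{35} = - \frac{704}{35}$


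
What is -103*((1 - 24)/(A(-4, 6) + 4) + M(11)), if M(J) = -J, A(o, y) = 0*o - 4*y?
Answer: 20291/20 ≈ 1014.5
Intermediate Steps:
A(o, y) = -4*y (A(o, y) = 0 - 4*y = -4*y)
-103*((1 - 24)/(A(-4, 6) + 4) + M(11)) = -103*((1 - 24)/(-4*6 + 4) - 1*11) = -103*(-23/(-24 + 4) - 11) = -103*(-23/(-20) - 11) = -103*(-23*(-1/20) - 11) = -103*(23/20 - 11) = -103*(-197/20) = 20291/20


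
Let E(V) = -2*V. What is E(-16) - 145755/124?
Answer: -141787/124 ≈ -1143.4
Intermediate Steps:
E(-16) - 145755/124 = -2*(-16) - 145755/124 = 32 - 145755/124 = -141787/124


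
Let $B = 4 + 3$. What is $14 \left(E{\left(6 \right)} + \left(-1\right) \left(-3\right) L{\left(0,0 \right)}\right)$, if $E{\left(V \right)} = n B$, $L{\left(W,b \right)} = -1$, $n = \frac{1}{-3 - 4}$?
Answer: $-56$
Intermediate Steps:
$B = 7$
$n = - \frac{1}{7}$ ($n = \frac{1}{-7} = - \frac{1}{7} \approx -0.14286$)
$E{\left(V \right)} = -1$ ($E{\left(V \right)} = \left(- \frac{1}{7}\right) 7 = -1$)
$14 \left(E{\left(6 \right)} + \left(-1\right) \left(-3\right) L{\left(0,0 \right)}\right) = 14 \left(-1 + \left(-1\right) \left(-3\right) \left(-1\right)\right) = 14 \left(-1 + 3 \left(-1\right)\right) = 14 \left(-1 - 3\right) = 14 \left(-4\right) = -56$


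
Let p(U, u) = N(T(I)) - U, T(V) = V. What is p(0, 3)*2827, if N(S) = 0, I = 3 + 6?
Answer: 0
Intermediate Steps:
I = 9
p(U, u) = -U (p(U, u) = 0 - U = -U)
p(0, 3)*2827 = -1*0*2827 = 0*2827 = 0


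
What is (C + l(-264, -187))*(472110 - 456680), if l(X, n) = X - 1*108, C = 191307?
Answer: 2946127050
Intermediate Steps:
l(X, n) = -108 + X (l(X, n) = X - 108 = -108 + X)
(C + l(-264, -187))*(472110 - 456680) = (191307 + (-108 - 264))*(472110 - 456680) = (191307 - 372)*15430 = 190935*15430 = 2946127050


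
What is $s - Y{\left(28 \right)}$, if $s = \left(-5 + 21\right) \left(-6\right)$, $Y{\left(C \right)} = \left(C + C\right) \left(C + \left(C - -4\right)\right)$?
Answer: $-3456$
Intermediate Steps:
$Y{\left(C \right)} = 2 C \left(4 + 2 C\right)$ ($Y{\left(C \right)} = 2 C \left(C + \left(C + 4\right)\right) = 2 C \left(C + \left(4 + C\right)\right) = 2 C \left(4 + 2 C\right)$)
$s = -96$ ($s = 16 \left(-6\right) = -96$)
$s - Y{\left(28 \right)} = -96 - 4 \cdot 28 \left(2 + 28\right) = -96 - 4 \cdot 28 \cdot 30 = -96 - 3360 = -3456$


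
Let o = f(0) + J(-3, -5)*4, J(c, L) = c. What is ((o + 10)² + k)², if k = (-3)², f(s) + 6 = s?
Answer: 5329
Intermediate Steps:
f(s) = -6 + s
k = 9
o = -18 (o = (-6 + 0) - 3*4 = -6 - 12 = -18)
((o + 10)² + k)² = ((-18 + 10)² + 9)² = ((-8)² + 9)² = (64 + 9)² = 73² = 5329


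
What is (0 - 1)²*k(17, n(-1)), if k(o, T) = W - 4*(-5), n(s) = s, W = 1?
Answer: 21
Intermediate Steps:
k(o, T) = 21 (k(o, T) = 1 - 4*(-5) = 1 + 20 = 21)
(0 - 1)²*k(17, n(-1)) = (0 - 1)²*21 = (-1)²*21 = 1*21 = 21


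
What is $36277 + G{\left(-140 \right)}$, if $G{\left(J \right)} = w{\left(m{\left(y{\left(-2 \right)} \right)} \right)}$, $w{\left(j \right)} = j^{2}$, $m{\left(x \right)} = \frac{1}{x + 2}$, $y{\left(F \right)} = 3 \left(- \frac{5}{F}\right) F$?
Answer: $\frac{6130814}{169} \approx 36277.0$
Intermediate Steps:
$y{\left(F \right)} = -15$ ($y{\left(F \right)} = - \frac{15}{F} F = -15$)
$m{\left(x \right)} = \frac{1}{2 + x}$
$G{\left(J \right)} = \frac{1}{169}$ ($G{\left(J \right)} = \left(\frac{1}{2 - 15}\right)^{2} = \left(\frac{1}{-13}\right)^{2} = \left(- \frac{1}{13}\right)^{2} = \frac{1}{169}$)
$36277 + G{\left(-140 \right)} = 36277 + \frac{1}{169} = \frac{6130814}{169}$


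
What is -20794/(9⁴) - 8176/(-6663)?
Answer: -28302562/14571981 ≈ -1.9423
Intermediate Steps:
-20794/(9⁴) - 8176/(-6663) = -20794/6561 - 8176*(-1/6663) = -20794*1/6561 + 8176/6663 = -20794/6561 + 8176/6663 = -28302562/14571981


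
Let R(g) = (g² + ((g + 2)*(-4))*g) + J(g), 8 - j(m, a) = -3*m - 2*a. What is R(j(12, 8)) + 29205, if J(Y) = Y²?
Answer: 21525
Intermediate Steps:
j(m, a) = 8 + 2*a + 3*m (j(m, a) = 8 - (-3*m - 2*a) = 8 + (2*a + 3*m) = 8 + 2*a + 3*m)
R(g) = 2*g² + g*(-8 - 4*g) (R(g) = (g² + ((g + 2)*(-4))*g) + g² = (g² + ((2 + g)*(-4))*g) + g² = (g² + (-8 - 4*g)*g) + g² = (g² + g*(-8 - 4*g)) + g² = 2*g² + g*(-8 - 4*g))
R(j(12, 8)) + 29205 = 2*(8 + 2*8 + 3*12)*(-4 - (8 + 2*8 + 3*12)) + 29205 = 2*(8 + 16 + 36)*(-4 - (8 + 16 + 36)) + 29205 = 2*60*(-4 - 1*60) + 29205 = 2*60*(-4 - 60) + 29205 = 2*60*(-64) + 29205 = -7680 + 29205 = 21525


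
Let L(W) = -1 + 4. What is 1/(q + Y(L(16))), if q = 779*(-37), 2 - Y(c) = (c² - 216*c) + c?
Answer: -1/28185 ≈ -3.5480e-5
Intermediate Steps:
L(W) = 3
Y(c) = 2 - c² + 215*c (Y(c) = 2 - ((c² - 216*c) + c) = 2 - (c² - 215*c) = 2 + (-c² + 215*c) = 2 - c² + 215*c)
q = -28823
1/(q + Y(L(16))) = 1/(-28823 + (2 - 1*3² + 215*3)) = 1/(-28823 + (2 - 1*9 + 645)) = 1/(-28823 + (2 - 9 + 645)) = 1/(-28823 + 638) = 1/(-28185) = -1/28185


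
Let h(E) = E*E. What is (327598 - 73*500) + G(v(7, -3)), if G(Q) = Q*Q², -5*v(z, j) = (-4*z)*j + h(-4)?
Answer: 283098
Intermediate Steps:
h(E) = E²
v(z, j) = -16/5 + 4*j*z/5 (v(z, j) = -((-4*z)*j + (-4)²)/5 = -(-4*j*z + 16)/5 = -(16 - 4*j*z)/5 = -16/5 + 4*j*z/5)
G(Q) = Q³
(327598 - 73*500) + G(v(7, -3)) = (327598 - 73*500) + (-16/5 + (⅘)*(-3)*7)³ = (327598 - 36500) + (-16/5 - 84/5)³ = 291098 + (-20)³ = 291098 - 8000 = 283098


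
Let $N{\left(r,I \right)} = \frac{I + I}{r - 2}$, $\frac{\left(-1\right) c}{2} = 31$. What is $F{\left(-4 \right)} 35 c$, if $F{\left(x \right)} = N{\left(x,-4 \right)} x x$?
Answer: $- \frac{138880}{3} \approx -46293.0$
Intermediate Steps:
$c = -62$ ($c = \left(-2\right) 31 = -62$)
$N{\left(r,I \right)} = \frac{2 I}{-2 + r}$
$F{\left(x \right)} = - \frac{8 x^{2}}{-2 + x}$ ($F{\left(x \right)} = 2 \left(-4\right) \frac{1}{-2 + x} x x = - \frac{8}{-2 + x} x x = - \frac{8 x}{-2 + x} x = - \frac{8 x^{2}}{-2 + x}$)
$F{\left(-4 \right)} 35 c = - \frac{8 \left(-4\right)^{2}}{-2 - 4} \cdot 35 \left(-62\right) = \left(-8\right) 16 \frac{1}{-6} \cdot 35 \left(-62\right) = \left(-8\right) 16 \left(- \frac{1}{6}\right) 35 \left(-62\right) = \frac{64}{3} \cdot 35 \left(-62\right) = \frac{2240}{3} \left(-62\right) = - \frac{138880}{3}$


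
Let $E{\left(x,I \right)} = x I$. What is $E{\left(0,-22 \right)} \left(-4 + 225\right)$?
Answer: $0$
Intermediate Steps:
$E{\left(x,I \right)} = I x$
$E{\left(0,-22 \right)} \left(-4 + 225\right) = \left(-22\right) 0 \left(-4 + 225\right) = 0 \cdot 221 = 0$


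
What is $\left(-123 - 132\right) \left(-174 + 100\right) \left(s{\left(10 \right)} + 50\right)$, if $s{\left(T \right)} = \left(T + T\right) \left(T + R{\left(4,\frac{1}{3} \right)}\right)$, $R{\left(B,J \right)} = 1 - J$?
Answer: $4969100$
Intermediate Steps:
$s{\left(T \right)} = 2 T \left(\frac{2}{3} + T\right)$ ($s{\left(T \right)} = \left(T + T\right) \left(T + \left(1 - \frac{1}{3}\right)\right) = 2 T \left(T + \left(1 - \frac{1}{3}\right)\right) = 2 T \left(T + \frac{2}{3}\right) = 2 T \left(\frac{2}{3} + T\right)$)
$\left(-123 - 132\right) \left(-174 + 100\right) \left(s{\left(10 \right)} + 50\right) = \left(-123 - 132\right) \left(-174 + 100\right) \left(\frac{2}{3} \cdot 10 \left(2 + 3 \cdot 10\right) + 50\right) = \left(-255\right) \left(-74\right) \left(\frac{2}{3} \cdot 10 \left(2 + 30\right) + 50\right) = 18870 \left(\frac{2}{3} \cdot 10 \cdot 32 + 50\right) = 18870 \left(\frac{640}{3} + 50\right) = 18870 \cdot \frac{790}{3} = 4969100$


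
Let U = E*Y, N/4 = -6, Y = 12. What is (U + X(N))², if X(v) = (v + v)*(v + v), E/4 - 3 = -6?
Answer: 4665600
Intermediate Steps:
E = -12 (E = 12 + 4*(-6) = 12 - 24 = -12)
N = -24 (N = 4*(-6) = -24)
U = -144 (U = -12*12 = -144)
X(v) = 4*v² (X(v) = (2*v)*(2*v) = 4*v²)
(U + X(N))² = (-144 + 4*(-24)²)² = (-144 + 4*576)² = (-144 + 2304)² = 2160² = 4665600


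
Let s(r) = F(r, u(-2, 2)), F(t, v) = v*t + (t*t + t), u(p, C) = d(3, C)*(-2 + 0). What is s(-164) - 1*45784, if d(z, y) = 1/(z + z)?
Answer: -56992/3 ≈ -18997.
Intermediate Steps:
d(z, y) = 1/(2*z)
u(p, C) = -⅓ (u(p, C) = ((½)/3)*(-2 + 0) = ((½)*(⅓))*(-2) = (⅙)*(-2) = -⅓)
F(t, v) = t + t² + t*v (F(t, v) = t*v + (t² + t) = t*v + (t + t²) = t + t² + t*v)
s(r) = r*(⅔ + r) (s(r) = r*(1 + r - ⅓) = r*(⅔ + r))
s(-164) - 1*45784 = (⅓)*(-164)*(2 + 3*(-164)) - 1*45784 = (⅓)*(-164)*(2 - 492) - 45784 = (⅓)*(-164)*(-490) - 45784 = 80360/3 - 45784 = -56992/3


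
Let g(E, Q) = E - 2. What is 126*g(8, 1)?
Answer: 756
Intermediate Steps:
g(E, Q) = -2 + E
126*g(8, 1) = 126*(-2 + 8) = 126*6 = 756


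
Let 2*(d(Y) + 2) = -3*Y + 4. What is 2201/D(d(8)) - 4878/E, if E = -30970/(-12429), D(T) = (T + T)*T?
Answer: -8696444843/4459680 ≈ -1950.0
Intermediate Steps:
d(Y) = -3*Y/2 (d(Y) = -2 + (-3*Y + 4)/2 = -2 + (4 - 3*Y)/2 = -2 + (2 - 3*Y/2) = -3*Y/2)
D(T) = 2*T² (D(T) = (2*T)*T = 2*T²)
E = 30970/12429 (E = -30970*(-1/12429) = 30970/12429 ≈ 2.4918)
2201/D(d(8)) - 4878/E = 2201/((2*(-3/2*8)²)) - 4878/30970/12429 = 2201/((2*(-12)²)) - 4878*12429/30970 = 2201/((2*144)) - 30314331/15485 = 2201/288 - 30314331/15485 = -8696444843/4459680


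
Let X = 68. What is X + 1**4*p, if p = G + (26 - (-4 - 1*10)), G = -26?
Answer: 82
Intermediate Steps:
p = 14 (p = -26 + (26 - (-4 - 1*10)) = -26 + (26 - (-4 - 10)) = -26 + (26 - 1*(-14)) = -26 + (26 + 14) = -26 + 40 = 14)
X + 1**4*p = 68 + 1**4*14 = 68 + 1*14 = 68 + 14 = 82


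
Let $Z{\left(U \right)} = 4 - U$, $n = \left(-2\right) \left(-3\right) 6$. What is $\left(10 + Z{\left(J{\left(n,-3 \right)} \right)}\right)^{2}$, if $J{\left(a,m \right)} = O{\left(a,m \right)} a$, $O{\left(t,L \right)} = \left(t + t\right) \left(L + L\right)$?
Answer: $242300356$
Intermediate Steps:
$O{\left(t,L \right)} = 4 L t$ ($O{\left(t,L \right)} = 2 t 2 L = 4 L t$)
$n = 36$ ($n = 6 \cdot 6 = 36$)
$J{\left(a,m \right)} = 4 m a^{2}$ ($J{\left(a,m \right)} = 4 m a a = 4 a m a = 4 m a^{2}$)
$\left(10 + Z{\left(J{\left(n,-3 \right)} \right)}\right)^{2} = \left(10 - \left(-4 + 4 \left(-3\right) 36^{2}\right)\right)^{2} = \left(10 - \left(-4 + 4 \left(-3\right) 1296\right)\right)^{2} = \left(10 + \left(4 - -15552\right)\right)^{2} = \left(10 + \left(4 + 15552\right)\right)^{2} = \left(10 + 15556\right)^{2} = 15566^{2} = 242300356$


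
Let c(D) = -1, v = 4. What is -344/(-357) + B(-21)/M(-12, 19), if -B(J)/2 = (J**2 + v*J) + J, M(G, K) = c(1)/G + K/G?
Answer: 160280/357 ≈ 448.96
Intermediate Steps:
M(G, K) = -1/G + K/G
B(J) = -10*J - 2*J**2 (B(J) = -2*((J**2 + 4*J) + J) = -2*(J**2 + 5*J) = -10*J - 2*J**2)
-344/(-357) + B(-21)/M(-12, 19) = -344/(-357) + (-2*(-21)*(5 - 21))/(((-1 + 19)/(-12))) = -344*(-1/357) + (-2*(-21)*(-16))/((-1/12*18)) = 344/357 - 672/(-3/2) = 344/357 - 672*(-2/3) = 344/357 + 448 = 160280/357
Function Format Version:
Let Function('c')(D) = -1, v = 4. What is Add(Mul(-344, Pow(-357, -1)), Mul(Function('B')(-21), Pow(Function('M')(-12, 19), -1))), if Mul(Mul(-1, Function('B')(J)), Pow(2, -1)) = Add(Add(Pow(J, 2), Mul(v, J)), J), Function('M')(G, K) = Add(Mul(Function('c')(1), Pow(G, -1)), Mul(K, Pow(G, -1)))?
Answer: Rational(160280, 357) ≈ 448.96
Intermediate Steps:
Function('M')(G, K) = Add(Mul(-1, Pow(G, -1)), Mul(K, Pow(G, -1)))
Function('B')(J) = Add(Mul(-10, J), Mul(-2, Pow(J, 2))) (Function('B')(J) = Mul(-2, Add(Add(Pow(J, 2), Mul(4, J)), J)) = Mul(-2, Add(Pow(J, 2), Mul(5, J))) = Add(Mul(-10, J), Mul(-2, Pow(J, 2))))
Add(Mul(-344, Pow(-357, -1)), Mul(Function('B')(-21), Pow(Function('M')(-12, 19), -1))) = Add(Mul(-344, Pow(-357, -1)), Mul(Mul(-2, -21, Add(5, -21)), Pow(Mul(Pow(-12, -1), Add(-1, 19)), -1))) = Add(Mul(-344, Rational(-1, 357)), Mul(Mul(-2, -21, -16), Pow(Mul(Rational(-1, 12), 18), -1))) = Add(Rational(344, 357), Mul(-672, Pow(Rational(-3, 2), -1))) = Add(Rational(344, 357), Mul(-672, Rational(-2, 3))) = Add(Rational(344, 357), 448) = Rational(160280, 357)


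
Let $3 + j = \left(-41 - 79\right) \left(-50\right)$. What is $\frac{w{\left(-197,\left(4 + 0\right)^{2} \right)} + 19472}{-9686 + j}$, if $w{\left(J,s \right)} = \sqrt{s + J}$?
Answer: $- \frac{19472}{3689} - \frac{i \sqrt{181}}{3689} \approx -5.2784 - 0.003647 i$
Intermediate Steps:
$j = 5997$ ($j = -3 + \left(-41 - 79\right) \left(-50\right) = -3 - -6000 = -3 + 6000 = 5997$)
$w{\left(J,s \right)} = \sqrt{J + s}$
$\frac{w{\left(-197,\left(4 + 0\right)^{2} \right)} + 19472}{-9686 + j} = \frac{\sqrt{-197 + \left(4 + 0\right)^{2}} + 19472}{-9686 + 5997} = \frac{\sqrt{-197 + 4^{2}} + 19472}{-3689} = \left(\sqrt{-197 + 16} + 19472\right) \left(- \frac{1}{3689}\right) = \left(\sqrt{-181} + 19472\right) \left(- \frac{1}{3689}\right) = \left(i \sqrt{181} + 19472\right) \left(- \frac{1}{3689}\right) = \left(19472 + i \sqrt{181}\right) \left(- \frac{1}{3689}\right) = - \frac{19472}{3689} - \frac{i \sqrt{181}}{3689}$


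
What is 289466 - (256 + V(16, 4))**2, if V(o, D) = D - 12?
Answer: 227962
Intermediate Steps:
V(o, D) = -12 + D
289466 - (256 + V(16, 4))**2 = 289466 - (256 + (-12 + 4))**2 = 289466 - (256 - 8)**2 = 289466 - 1*248**2 = 289466 - 1*61504 = 289466 - 61504 = 227962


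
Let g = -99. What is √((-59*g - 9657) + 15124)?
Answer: 2*√2827 ≈ 106.34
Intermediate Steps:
√((-59*g - 9657) + 15124) = √((-59*(-99) - 9657) + 15124) = √((5841 - 9657) + 15124) = √(-3816 + 15124) = √11308 = 2*√2827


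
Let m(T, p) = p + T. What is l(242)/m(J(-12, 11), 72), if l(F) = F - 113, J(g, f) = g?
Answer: 43/20 ≈ 2.1500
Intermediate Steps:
l(F) = -113 + F
m(T, p) = T + p
l(242)/m(J(-12, 11), 72) = (-113 + 242)/(-12 + 72) = 129/60 = 129*(1/60) = 43/20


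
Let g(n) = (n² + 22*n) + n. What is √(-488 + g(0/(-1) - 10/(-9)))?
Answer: I*√37358/9 ≈ 21.476*I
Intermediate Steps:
g(n) = n² + 23*n
√(-488 + g(0/(-1) - 10/(-9))) = √(-488 + (0/(-1) - 10/(-9))*(23 + (0/(-1) - 10/(-9)))) = √(-488 + (0*(-1) - 10*(-⅑))*(23 + (0*(-1) - 10*(-⅑)))) = √(-488 + (0 + 10/9)*(23 + (0 + 10/9))) = √(-488 + 10*(23 + 10/9)/9) = √(-488 + (10/9)*(217/9)) = √(-488 + 2170/81) = √(-37358/81) = I*√37358/9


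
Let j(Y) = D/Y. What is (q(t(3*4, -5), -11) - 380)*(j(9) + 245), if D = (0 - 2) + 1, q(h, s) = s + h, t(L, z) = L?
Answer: -835316/9 ≈ -92813.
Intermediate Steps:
q(h, s) = h + s
D = -1 (D = -2 + 1 = -1)
j(Y) = -1/Y
(q(t(3*4, -5), -11) - 380)*(j(9) + 245) = ((3*4 - 11) - 380)*(-1/9 + 245) = ((12 - 11) - 380)*(-1*⅑ + 245) = (1 - 380)*(-⅑ + 245) = -379*2204/9 = -835316/9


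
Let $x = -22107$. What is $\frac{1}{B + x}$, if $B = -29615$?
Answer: $- \frac{1}{51722} \approx -1.9334 \cdot 10^{-5}$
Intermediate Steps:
$\frac{1}{B + x} = \frac{1}{-29615 - 22107} = \frac{1}{-51722} = - \frac{1}{51722}$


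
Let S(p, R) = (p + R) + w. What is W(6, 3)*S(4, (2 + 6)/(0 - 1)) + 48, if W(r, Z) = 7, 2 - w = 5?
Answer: -1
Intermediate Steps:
w = -3 (w = 2 - 1*5 = 2 - 5 = -3)
S(p, R) = -3 + R + p (S(p, R) = (p + R) - 3 = (R + p) - 3 = -3 + R + p)
W(6, 3)*S(4, (2 + 6)/(0 - 1)) + 48 = 7*(-3 + (2 + 6)/(0 - 1) + 4) + 48 = 7*(-3 + 8/(-1) + 4) + 48 = 7*(-3 + 8*(-1) + 4) + 48 = 7*(-3 - 8 + 4) + 48 = 7*(-7) + 48 = -49 + 48 = -1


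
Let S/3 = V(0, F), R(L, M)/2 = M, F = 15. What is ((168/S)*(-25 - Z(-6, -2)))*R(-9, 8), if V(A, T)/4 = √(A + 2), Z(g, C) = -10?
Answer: -1680*√2 ≈ -2375.9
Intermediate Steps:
R(L, M) = 2*M
V(A, T) = 4*√(2 + A) (V(A, T) = 4*√(A + 2) = 4*√(2 + A))
S = 12*√2 (S = 3*(4*√(2 + 0)) = 3*(4*√2) = 12*√2 ≈ 16.971)
((168/S)*(-25 - Z(-6, -2)))*R(-9, 8) = ((168/((12*√2)))*(-25 - 1*(-10)))*(2*8) = ((168*(√2/24))*(-25 + 10))*16 = ((7*√2)*(-15))*16 = -105*√2*16 = -1680*√2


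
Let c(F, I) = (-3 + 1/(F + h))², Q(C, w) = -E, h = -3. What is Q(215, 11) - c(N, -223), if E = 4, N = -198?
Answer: -526420/40401 ≈ -13.030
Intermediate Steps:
Q(C, w) = -4 (Q(C, w) = -1*4 = -4)
c(F, I) = (-3 + 1/(-3 + F))² (c(F, I) = (-3 + 1/(F - 3))² = (-3 + 1/(-3 + F))²)
Q(215, 11) - c(N, -223) = -4 - (-10 + 3*(-198))²/(-3 - 198)² = -4 - (-10 - 594)²/(-201)² = -4 - (-604)²/40401 = -4 - 364816/40401 = -526420/40401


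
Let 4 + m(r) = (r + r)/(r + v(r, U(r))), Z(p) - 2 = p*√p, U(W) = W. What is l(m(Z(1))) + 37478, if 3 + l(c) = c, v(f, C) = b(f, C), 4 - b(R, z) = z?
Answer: 74945/2 ≈ 37473.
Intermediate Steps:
b(R, z) = 4 - z
Z(p) = 2 + p^(3/2) (Z(p) = 2 + p*√p = 2 + p^(3/2))
v(f, C) = 4 - C
m(r) = -4 + r/2 (m(r) = -4 + (r + r)/(r + (4 - r)) = -4 + (2*r)/4 = -4 + (2*r)*(¼) = -4 + r/2)
l(c) = -3 + c
l(m(Z(1))) + 37478 = (-3 + (-4 + (2 + 1^(3/2))/2)) + 37478 = (-3 + (-4 + (2 + 1)/2)) + 37478 = (-3 + (-4 + (½)*3)) + 37478 = (-3 + (-4 + 3/2)) + 37478 = (-3 - 5/2) + 37478 = -11/2 + 37478 = 74945/2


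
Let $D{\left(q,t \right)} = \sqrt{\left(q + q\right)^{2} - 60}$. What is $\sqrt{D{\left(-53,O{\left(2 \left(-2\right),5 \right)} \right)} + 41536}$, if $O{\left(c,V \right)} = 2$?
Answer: $\sqrt{41536 + 2 \sqrt{2794}} \approx 204.06$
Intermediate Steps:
$D{\left(q,t \right)} = \sqrt{-60 + 4 q^{2}}$ ($D{\left(q,t \right)} = \sqrt{\left(2 q\right)^{2} - 60} = \sqrt{4 q^{2} - 60} = \sqrt{-60 + 4 q^{2}}$)
$\sqrt{D{\left(-53,O{\left(2 \left(-2\right),5 \right)} \right)} + 41536} = \sqrt{2 \sqrt{-15 + \left(-53\right)^{2}} + 41536} = \sqrt{2 \sqrt{-15 + 2809} + 41536} = \sqrt{2 \sqrt{2794} + 41536} = \sqrt{41536 + 2 \sqrt{2794}}$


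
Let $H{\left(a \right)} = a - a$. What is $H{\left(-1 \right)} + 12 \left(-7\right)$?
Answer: $-84$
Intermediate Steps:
$H{\left(a \right)} = 0$
$H{\left(-1 \right)} + 12 \left(-7\right) = 0 + 12 \left(-7\right) = 0 - 84 = -84$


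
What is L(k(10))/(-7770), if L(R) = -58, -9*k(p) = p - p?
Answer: 29/3885 ≈ 0.0074646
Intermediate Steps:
k(p) = 0 (k(p) = -(p - p)/9 = -⅑*0 = 0)
L(k(10))/(-7770) = -58/(-7770) = -58*(-1/7770) = 29/3885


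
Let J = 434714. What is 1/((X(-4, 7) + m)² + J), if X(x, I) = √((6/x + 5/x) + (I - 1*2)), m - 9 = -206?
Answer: 4/1891737 ≈ 2.1145e-6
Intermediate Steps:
m = -197 (m = 9 - 206 = -197)
X(x, I) = √(-2 + I + 11/x) (X(x, I) = √(11/x + (I - 2)) = √(11/x + (-2 + I)) = √(-2 + I + 11/x))
1/((X(-4, 7) + m)² + J) = 1/((√(-2 + 7 + 11/(-4)) - 197)² + 434714) = 1/((√(-2 + 7 + 11*(-¼)) - 197)² + 434714) = 1/((√(-2 + 7 - 11/4) - 197)² + 434714) = 1/((√(9/4) - 197)² + 434714) = 1/((3/2 - 197)² + 434714) = 1/((-391/2)² + 434714) = 1/(152881/4 + 434714) = 1/(1891737/4) = 4/1891737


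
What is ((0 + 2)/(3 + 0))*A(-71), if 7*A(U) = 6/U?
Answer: -4/497 ≈ -0.0080483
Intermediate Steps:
A(U) = 6/(7*U) (A(U) = (6/U)/7 = 6/(7*U))
((0 + 2)/(3 + 0))*A(-71) = ((0 + 2)/(3 + 0))*((6/7)/(-71)) = (2/3)*((6/7)*(-1/71)) = (2*(1/3))*(-6/497) = (2/3)*(-6/497) = -4/497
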